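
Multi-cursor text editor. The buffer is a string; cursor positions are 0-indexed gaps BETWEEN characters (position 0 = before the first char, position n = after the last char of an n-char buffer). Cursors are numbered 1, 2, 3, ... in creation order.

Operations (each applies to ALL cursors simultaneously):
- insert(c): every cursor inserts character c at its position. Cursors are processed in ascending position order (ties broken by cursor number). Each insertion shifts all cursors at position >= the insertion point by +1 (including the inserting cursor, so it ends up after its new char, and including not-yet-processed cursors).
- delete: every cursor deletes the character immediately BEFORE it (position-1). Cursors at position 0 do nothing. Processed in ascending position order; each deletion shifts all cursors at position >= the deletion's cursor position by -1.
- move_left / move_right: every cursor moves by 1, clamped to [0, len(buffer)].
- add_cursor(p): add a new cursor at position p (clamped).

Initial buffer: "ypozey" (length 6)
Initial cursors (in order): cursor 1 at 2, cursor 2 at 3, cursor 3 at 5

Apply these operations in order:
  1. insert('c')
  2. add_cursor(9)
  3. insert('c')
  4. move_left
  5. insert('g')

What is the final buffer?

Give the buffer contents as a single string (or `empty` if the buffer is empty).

After op 1 (insert('c')): buffer="ypcoczecy" (len 9), cursors c1@3 c2@5 c3@8, authorship ..1.2..3.
After op 2 (add_cursor(9)): buffer="ypcoczecy" (len 9), cursors c1@3 c2@5 c3@8 c4@9, authorship ..1.2..3.
After op 3 (insert('c')): buffer="ypccocczeccyc" (len 13), cursors c1@4 c2@7 c3@11 c4@13, authorship ..11.22..33.4
After op 4 (move_left): buffer="ypccocczeccyc" (len 13), cursors c1@3 c2@6 c3@10 c4@12, authorship ..11.22..33.4
After op 5 (insert('g')): buffer="ypcgcocgczecgcygc" (len 17), cursors c1@4 c2@8 c3@13 c4@16, authorship ..111.222..333.44

Answer: ypcgcocgczecgcygc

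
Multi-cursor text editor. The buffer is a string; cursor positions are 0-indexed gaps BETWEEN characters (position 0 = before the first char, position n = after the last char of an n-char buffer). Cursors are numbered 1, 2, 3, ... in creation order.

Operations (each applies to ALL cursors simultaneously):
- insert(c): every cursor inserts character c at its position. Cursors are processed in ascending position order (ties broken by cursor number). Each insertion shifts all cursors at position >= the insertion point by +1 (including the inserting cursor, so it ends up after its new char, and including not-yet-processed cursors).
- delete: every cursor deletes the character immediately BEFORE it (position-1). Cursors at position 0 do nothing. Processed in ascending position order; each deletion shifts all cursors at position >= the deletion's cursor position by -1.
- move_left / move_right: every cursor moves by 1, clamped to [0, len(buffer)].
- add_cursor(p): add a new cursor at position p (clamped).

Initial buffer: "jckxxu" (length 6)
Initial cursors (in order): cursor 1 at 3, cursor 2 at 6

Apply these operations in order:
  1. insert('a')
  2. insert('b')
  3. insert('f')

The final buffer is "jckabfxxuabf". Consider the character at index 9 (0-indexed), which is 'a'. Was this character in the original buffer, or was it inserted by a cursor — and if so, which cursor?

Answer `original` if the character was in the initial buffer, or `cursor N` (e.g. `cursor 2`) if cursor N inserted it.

Answer: cursor 2

Derivation:
After op 1 (insert('a')): buffer="jckaxxua" (len 8), cursors c1@4 c2@8, authorship ...1...2
After op 2 (insert('b')): buffer="jckabxxuab" (len 10), cursors c1@5 c2@10, authorship ...11...22
After op 3 (insert('f')): buffer="jckabfxxuabf" (len 12), cursors c1@6 c2@12, authorship ...111...222
Authorship (.=original, N=cursor N): . . . 1 1 1 . . . 2 2 2
Index 9: author = 2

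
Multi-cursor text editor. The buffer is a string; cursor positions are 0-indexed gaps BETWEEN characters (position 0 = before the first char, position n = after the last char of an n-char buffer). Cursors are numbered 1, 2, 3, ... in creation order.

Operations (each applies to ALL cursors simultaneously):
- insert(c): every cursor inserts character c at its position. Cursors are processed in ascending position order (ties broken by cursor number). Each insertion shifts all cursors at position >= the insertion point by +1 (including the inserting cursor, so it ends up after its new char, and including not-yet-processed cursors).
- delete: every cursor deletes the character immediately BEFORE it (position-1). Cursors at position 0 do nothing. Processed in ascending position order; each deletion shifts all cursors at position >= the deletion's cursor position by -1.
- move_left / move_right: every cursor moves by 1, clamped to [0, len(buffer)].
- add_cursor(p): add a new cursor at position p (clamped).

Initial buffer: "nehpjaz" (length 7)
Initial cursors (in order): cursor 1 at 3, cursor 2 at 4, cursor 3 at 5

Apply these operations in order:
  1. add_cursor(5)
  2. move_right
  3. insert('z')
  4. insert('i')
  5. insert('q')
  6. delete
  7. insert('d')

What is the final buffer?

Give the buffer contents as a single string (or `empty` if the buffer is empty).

Answer: nehpzidjzidazziiddz

Derivation:
After op 1 (add_cursor(5)): buffer="nehpjaz" (len 7), cursors c1@3 c2@4 c3@5 c4@5, authorship .......
After op 2 (move_right): buffer="nehpjaz" (len 7), cursors c1@4 c2@5 c3@6 c4@6, authorship .......
After op 3 (insert('z')): buffer="nehpzjzazzz" (len 11), cursors c1@5 c2@7 c3@10 c4@10, authorship ....1.2.34.
After op 4 (insert('i')): buffer="nehpzijziazziiz" (len 15), cursors c1@6 c2@9 c3@14 c4@14, authorship ....11.22.3434.
After op 5 (insert('q')): buffer="nehpziqjziqazziiqqz" (len 19), cursors c1@7 c2@11 c3@18 c4@18, authorship ....111.222.343434.
After op 6 (delete): buffer="nehpzijziazziiz" (len 15), cursors c1@6 c2@9 c3@14 c4@14, authorship ....11.22.3434.
After op 7 (insert('d')): buffer="nehpzidjzidazziiddz" (len 19), cursors c1@7 c2@11 c3@18 c4@18, authorship ....111.222.343434.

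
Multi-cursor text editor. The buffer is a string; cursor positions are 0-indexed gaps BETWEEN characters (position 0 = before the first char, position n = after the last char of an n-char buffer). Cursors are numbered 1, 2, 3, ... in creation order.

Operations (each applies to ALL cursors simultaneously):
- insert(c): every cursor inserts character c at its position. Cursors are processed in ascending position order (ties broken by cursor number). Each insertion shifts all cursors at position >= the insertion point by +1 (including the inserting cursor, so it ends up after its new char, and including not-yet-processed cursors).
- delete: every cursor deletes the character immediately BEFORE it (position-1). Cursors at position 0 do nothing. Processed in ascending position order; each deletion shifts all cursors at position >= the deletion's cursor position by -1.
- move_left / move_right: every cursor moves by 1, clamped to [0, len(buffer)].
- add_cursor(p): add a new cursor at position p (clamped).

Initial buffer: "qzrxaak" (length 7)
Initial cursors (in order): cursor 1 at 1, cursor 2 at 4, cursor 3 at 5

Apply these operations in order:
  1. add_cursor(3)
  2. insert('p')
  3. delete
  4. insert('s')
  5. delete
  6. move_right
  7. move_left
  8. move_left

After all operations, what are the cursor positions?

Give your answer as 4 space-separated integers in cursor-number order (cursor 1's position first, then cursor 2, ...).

Answer: 0 3 4 2

Derivation:
After op 1 (add_cursor(3)): buffer="qzrxaak" (len 7), cursors c1@1 c4@3 c2@4 c3@5, authorship .......
After op 2 (insert('p')): buffer="qpzrpxpapak" (len 11), cursors c1@2 c4@5 c2@7 c3@9, authorship .1..4.2.3..
After op 3 (delete): buffer="qzrxaak" (len 7), cursors c1@1 c4@3 c2@4 c3@5, authorship .......
After op 4 (insert('s')): buffer="qszrsxsasak" (len 11), cursors c1@2 c4@5 c2@7 c3@9, authorship .1..4.2.3..
After op 5 (delete): buffer="qzrxaak" (len 7), cursors c1@1 c4@3 c2@4 c3@5, authorship .......
After op 6 (move_right): buffer="qzrxaak" (len 7), cursors c1@2 c4@4 c2@5 c3@6, authorship .......
After op 7 (move_left): buffer="qzrxaak" (len 7), cursors c1@1 c4@3 c2@4 c3@5, authorship .......
After op 8 (move_left): buffer="qzrxaak" (len 7), cursors c1@0 c4@2 c2@3 c3@4, authorship .......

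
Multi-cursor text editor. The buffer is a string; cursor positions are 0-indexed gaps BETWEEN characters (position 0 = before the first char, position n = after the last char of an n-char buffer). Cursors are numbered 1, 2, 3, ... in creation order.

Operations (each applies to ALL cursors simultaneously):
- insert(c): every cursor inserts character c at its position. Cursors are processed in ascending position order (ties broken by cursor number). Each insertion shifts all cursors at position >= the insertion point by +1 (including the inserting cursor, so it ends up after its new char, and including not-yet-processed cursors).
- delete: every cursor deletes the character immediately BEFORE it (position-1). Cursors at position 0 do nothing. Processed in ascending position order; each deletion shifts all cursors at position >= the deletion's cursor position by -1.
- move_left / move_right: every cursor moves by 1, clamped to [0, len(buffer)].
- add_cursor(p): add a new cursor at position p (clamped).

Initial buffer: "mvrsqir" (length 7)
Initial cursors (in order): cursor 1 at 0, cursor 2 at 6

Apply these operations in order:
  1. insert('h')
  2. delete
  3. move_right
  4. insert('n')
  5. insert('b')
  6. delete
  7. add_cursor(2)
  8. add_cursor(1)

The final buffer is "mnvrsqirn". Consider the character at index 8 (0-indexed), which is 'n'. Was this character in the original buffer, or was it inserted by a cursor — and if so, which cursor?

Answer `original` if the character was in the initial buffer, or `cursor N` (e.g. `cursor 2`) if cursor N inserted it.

After op 1 (insert('h')): buffer="hmvrsqihr" (len 9), cursors c1@1 c2@8, authorship 1......2.
After op 2 (delete): buffer="mvrsqir" (len 7), cursors c1@0 c2@6, authorship .......
After op 3 (move_right): buffer="mvrsqir" (len 7), cursors c1@1 c2@7, authorship .......
After op 4 (insert('n')): buffer="mnvrsqirn" (len 9), cursors c1@2 c2@9, authorship .1......2
After op 5 (insert('b')): buffer="mnbvrsqirnb" (len 11), cursors c1@3 c2@11, authorship .11......22
After op 6 (delete): buffer="mnvrsqirn" (len 9), cursors c1@2 c2@9, authorship .1......2
After op 7 (add_cursor(2)): buffer="mnvrsqirn" (len 9), cursors c1@2 c3@2 c2@9, authorship .1......2
After op 8 (add_cursor(1)): buffer="mnvrsqirn" (len 9), cursors c4@1 c1@2 c3@2 c2@9, authorship .1......2
Authorship (.=original, N=cursor N): . 1 . . . . . . 2
Index 8: author = 2

Answer: cursor 2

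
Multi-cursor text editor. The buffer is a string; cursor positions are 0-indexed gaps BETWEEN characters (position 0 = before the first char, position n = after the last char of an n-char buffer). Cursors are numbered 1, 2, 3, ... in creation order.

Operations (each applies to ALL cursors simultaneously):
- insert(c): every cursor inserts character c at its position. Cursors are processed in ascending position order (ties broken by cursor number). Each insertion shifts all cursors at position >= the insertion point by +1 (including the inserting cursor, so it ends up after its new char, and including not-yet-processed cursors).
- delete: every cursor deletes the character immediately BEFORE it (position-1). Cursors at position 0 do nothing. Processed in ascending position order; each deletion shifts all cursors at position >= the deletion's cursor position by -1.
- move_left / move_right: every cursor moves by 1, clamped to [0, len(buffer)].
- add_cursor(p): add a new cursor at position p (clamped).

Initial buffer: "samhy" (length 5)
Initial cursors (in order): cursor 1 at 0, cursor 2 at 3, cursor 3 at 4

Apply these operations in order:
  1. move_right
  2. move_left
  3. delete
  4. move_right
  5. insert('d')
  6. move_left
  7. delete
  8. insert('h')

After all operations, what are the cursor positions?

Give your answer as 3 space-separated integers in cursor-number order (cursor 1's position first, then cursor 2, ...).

Answer: 1 5 5

Derivation:
After op 1 (move_right): buffer="samhy" (len 5), cursors c1@1 c2@4 c3@5, authorship .....
After op 2 (move_left): buffer="samhy" (len 5), cursors c1@0 c2@3 c3@4, authorship .....
After op 3 (delete): buffer="say" (len 3), cursors c1@0 c2@2 c3@2, authorship ...
After op 4 (move_right): buffer="say" (len 3), cursors c1@1 c2@3 c3@3, authorship ...
After op 5 (insert('d')): buffer="sdaydd" (len 6), cursors c1@2 c2@6 c3@6, authorship .1..23
After op 6 (move_left): buffer="sdaydd" (len 6), cursors c1@1 c2@5 c3@5, authorship .1..23
After op 7 (delete): buffer="dad" (len 3), cursors c1@0 c2@2 c3@2, authorship 1.3
After op 8 (insert('h')): buffer="hdahhd" (len 6), cursors c1@1 c2@5 c3@5, authorship 11.233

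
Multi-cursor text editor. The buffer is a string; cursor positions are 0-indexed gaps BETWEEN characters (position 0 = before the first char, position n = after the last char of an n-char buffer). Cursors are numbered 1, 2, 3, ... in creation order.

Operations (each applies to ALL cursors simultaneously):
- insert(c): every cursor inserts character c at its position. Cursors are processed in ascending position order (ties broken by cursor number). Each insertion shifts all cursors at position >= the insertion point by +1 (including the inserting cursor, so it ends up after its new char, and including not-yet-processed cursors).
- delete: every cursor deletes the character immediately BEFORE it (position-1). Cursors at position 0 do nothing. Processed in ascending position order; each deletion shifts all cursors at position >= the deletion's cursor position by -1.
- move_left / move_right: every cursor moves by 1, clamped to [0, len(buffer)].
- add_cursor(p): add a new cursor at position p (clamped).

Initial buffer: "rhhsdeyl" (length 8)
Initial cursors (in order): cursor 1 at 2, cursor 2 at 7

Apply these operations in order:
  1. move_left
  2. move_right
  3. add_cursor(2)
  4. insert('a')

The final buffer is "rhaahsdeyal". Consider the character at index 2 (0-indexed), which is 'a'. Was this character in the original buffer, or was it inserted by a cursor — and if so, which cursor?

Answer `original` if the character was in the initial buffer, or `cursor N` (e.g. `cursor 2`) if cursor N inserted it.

Answer: cursor 1

Derivation:
After op 1 (move_left): buffer="rhhsdeyl" (len 8), cursors c1@1 c2@6, authorship ........
After op 2 (move_right): buffer="rhhsdeyl" (len 8), cursors c1@2 c2@7, authorship ........
After op 3 (add_cursor(2)): buffer="rhhsdeyl" (len 8), cursors c1@2 c3@2 c2@7, authorship ........
After op 4 (insert('a')): buffer="rhaahsdeyal" (len 11), cursors c1@4 c3@4 c2@10, authorship ..13.....2.
Authorship (.=original, N=cursor N): . . 1 3 . . . . . 2 .
Index 2: author = 1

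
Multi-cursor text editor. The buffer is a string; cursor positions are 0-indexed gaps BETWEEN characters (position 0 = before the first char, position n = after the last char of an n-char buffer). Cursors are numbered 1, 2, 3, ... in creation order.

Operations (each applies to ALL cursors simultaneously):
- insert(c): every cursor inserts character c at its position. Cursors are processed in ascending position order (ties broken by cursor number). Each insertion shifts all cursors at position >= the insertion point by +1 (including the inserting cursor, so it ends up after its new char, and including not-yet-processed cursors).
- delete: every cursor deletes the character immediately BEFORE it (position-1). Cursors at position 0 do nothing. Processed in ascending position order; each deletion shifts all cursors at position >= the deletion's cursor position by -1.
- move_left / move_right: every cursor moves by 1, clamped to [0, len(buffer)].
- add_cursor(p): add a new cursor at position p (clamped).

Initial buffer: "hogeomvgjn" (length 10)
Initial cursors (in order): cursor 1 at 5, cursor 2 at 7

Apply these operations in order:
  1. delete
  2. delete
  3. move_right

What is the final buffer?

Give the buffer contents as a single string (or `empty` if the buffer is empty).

Answer: hoggjn

Derivation:
After op 1 (delete): buffer="hogemgjn" (len 8), cursors c1@4 c2@5, authorship ........
After op 2 (delete): buffer="hoggjn" (len 6), cursors c1@3 c2@3, authorship ......
After op 3 (move_right): buffer="hoggjn" (len 6), cursors c1@4 c2@4, authorship ......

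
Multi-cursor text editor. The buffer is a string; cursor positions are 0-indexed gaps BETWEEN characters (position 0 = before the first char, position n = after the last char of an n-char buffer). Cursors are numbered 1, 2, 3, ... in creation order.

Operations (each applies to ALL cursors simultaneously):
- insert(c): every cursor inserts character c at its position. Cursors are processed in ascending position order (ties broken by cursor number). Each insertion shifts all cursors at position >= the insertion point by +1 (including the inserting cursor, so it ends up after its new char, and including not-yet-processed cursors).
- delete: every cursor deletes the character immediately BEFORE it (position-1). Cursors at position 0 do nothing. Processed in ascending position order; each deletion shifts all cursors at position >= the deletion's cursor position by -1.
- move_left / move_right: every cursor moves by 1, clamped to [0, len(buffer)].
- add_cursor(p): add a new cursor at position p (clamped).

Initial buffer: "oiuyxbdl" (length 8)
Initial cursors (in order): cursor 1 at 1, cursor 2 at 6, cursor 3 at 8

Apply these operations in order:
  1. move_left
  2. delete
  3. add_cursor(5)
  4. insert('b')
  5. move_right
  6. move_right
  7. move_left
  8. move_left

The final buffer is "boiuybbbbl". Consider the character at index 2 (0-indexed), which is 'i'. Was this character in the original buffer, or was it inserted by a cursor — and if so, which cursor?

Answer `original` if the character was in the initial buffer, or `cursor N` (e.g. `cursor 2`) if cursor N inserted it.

After op 1 (move_left): buffer="oiuyxbdl" (len 8), cursors c1@0 c2@5 c3@7, authorship ........
After op 2 (delete): buffer="oiuybl" (len 6), cursors c1@0 c2@4 c3@5, authorship ......
After op 3 (add_cursor(5)): buffer="oiuybl" (len 6), cursors c1@0 c2@4 c3@5 c4@5, authorship ......
After op 4 (insert('b')): buffer="boiuybbbbl" (len 10), cursors c1@1 c2@6 c3@9 c4@9, authorship 1....2.34.
After op 5 (move_right): buffer="boiuybbbbl" (len 10), cursors c1@2 c2@7 c3@10 c4@10, authorship 1....2.34.
After op 6 (move_right): buffer="boiuybbbbl" (len 10), cursors c1@3 c2@8 c3@10 c4@10, authorship 1....2.34.
After op 7 (move_left): buffer="boiuybbbbl" (len 10), cursors c1@2 c2@7 c3@9 c4@9, authorship 1....2.34.
After op 8 (move_left): buffer="boiuybbbbl" (len 10), cursors c1@1 c2@6 c3@8 c4@8, authorship 1....2.34.
Authorship (.=original, N=cursor N): 1 . . . . 2 . 3 4 .
Index 2: author = original

Answer: original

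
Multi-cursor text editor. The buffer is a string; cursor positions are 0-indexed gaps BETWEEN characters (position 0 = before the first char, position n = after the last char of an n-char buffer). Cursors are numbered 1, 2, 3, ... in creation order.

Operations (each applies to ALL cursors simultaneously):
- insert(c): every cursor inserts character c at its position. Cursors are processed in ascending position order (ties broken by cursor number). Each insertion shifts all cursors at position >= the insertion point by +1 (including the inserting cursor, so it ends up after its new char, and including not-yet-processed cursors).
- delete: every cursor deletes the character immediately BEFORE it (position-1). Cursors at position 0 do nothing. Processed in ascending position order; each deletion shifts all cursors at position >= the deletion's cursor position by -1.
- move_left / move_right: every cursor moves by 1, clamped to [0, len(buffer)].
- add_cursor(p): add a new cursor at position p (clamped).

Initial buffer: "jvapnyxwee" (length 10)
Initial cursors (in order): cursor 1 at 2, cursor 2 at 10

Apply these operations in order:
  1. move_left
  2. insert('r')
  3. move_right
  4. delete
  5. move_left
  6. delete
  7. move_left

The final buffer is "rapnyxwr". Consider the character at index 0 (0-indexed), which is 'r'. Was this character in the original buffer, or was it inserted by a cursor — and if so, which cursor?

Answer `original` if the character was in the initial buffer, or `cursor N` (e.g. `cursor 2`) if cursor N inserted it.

After op 1 (move_left): buffer="jvapnyxwee" (len 10), cursors c1@1 c2@9, authorship ..........
After op 2 (insert('r')): buffer="jrvapnyxwere" (len 12), cursors c1@2 c2@11, authorship .1........2.
After op 3 (move_right): buffer="jrvapnyxwere" (len 12), cursors c1@3 c2@12, authorship .1........2.
After op 4 (delete): buffer="jrapnyxwer" (len 10), cursors c1@2 c2@10, authorship .1.......2
After op 5 (move_left): buffer="jrapnyxwer" (len 10), cursors c1@1 c2@9, authorship .1.......2
After op 6 (delete): buffer="rapnyxwr" (len 8), cursors c1@0 c2@7, authorship 1......2
After op 7 (move_left): buffer="rapnyxwr" (len 8), cursors c1@0 c2@6, authorship 1......2
Authorship (.=original, N=cursor N): 1 . . . . . . 2
Index 0: author = 1

Answer: cursor 1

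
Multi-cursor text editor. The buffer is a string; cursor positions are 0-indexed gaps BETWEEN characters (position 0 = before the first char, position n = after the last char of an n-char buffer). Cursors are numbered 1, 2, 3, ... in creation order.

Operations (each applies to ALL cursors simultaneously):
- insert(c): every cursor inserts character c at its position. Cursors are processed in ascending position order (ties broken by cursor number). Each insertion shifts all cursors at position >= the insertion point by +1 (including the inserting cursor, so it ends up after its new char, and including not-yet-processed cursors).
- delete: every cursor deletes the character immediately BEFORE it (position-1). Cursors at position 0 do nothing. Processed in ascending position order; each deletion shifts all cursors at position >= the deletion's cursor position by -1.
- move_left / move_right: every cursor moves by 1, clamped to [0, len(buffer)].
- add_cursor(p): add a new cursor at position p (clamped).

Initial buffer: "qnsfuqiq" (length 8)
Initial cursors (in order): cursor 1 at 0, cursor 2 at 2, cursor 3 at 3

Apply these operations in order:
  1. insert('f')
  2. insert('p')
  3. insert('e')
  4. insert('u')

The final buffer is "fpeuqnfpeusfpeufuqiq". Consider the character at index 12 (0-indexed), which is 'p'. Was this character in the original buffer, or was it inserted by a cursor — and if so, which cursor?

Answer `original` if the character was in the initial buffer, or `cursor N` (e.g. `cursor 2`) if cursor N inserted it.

Answer: cursor 3

Derivation:
After op 1 (insert('f')): buffer="fqnfsffuqiq" (len 11), cursors c1@1 c2@4 c3@6, authorship 1..2.3.....
After op 2 (insert('p')): buffer="fpqnfpsfpfuqiq" (len 14), cursors c1@2 c2@6 c3@9, authorship 11..22.33.....
After op 3 (insert('e')): buffer="fpeqnfpesfpefuqiq" (len 17), cursors c1@3 c2@8 c3@12, authorship 111..222.333.....
After op 4 (insert('u')): buffer="fpeuqnfpeusfpeufuqiq" (len 20), cursors c1@4 c2@10 c3@15, authorship 1111..2222.3333.....
Authorship (.=original, N=cursor N): 1 1 1 1 . . 2 2 2 2 . 3 3 3 3 . . . . .
Index 12: author = 3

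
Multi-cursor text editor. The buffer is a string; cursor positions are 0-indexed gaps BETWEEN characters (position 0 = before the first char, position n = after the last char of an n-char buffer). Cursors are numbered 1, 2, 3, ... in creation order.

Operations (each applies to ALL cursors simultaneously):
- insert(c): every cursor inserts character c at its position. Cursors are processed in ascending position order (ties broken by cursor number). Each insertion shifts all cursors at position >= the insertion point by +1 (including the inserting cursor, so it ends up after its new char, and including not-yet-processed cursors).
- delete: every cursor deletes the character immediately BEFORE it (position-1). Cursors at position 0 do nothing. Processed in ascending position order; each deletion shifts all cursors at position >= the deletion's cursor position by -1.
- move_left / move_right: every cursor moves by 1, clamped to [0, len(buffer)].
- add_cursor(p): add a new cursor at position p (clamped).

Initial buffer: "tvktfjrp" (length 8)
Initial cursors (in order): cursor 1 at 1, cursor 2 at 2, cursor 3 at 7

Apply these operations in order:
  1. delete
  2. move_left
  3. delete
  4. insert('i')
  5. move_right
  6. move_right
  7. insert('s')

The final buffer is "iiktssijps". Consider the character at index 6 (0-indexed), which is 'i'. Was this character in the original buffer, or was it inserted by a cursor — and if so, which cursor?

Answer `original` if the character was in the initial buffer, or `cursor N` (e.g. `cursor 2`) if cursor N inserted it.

Answer: cursor 3

Derivation:
After op 1 (delete): buffer="ktfjp" (len 5), cursors c1@0 c2@0 c3@4, authorship .....
After op 2 (move_left): buffer="ktfjp" (len 5), cursors c1@0 c2@0 c3@3, authorship .....
After op 3 (delete): buffer="ktjp" (len 4), cursors c1@0 c2@0 c3@2, authorship ....
After op 4 (insert('i')): buffer="iiktijp" (len 7), cursors c1@2 c2@2 c3@5, authorship 12..3..
After op 5 (move_right): buffer="iiktijp" (len 7), cursors c1@3 c2@3 c3@6, authorship 12..3..
After op 6 (move_right): buffer="iiktijp" (len 7), cursors c1@4 c2@4 c3@7, authorship 12..3..
After op 7 (insert('s')): buffer="iiktssijps" (len 10), cursors c1@6 c2@6 c3@10, authorship 12..123..3
Authorship (.=original, N=cursor N): 1 2 . . 1 2 3 . . 3
Index 6: author = 3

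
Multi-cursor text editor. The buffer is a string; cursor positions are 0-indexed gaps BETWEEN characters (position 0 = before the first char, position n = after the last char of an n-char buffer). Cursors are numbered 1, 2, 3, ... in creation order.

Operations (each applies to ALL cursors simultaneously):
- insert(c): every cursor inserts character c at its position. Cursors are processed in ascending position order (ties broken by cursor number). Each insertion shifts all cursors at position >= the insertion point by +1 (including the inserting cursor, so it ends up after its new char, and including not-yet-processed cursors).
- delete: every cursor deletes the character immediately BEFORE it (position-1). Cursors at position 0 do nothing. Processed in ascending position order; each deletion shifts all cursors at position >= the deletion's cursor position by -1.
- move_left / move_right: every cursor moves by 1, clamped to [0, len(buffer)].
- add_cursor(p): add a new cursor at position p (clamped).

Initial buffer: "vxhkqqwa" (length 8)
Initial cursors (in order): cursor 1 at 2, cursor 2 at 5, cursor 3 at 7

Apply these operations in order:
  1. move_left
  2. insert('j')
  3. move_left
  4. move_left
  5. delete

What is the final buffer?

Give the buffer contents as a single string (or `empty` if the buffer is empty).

After op 1 (move_left): buffer="vxhkqqwa" (len 8), cursors c1@1 c2@4 c3@6, authorship ........
After op 2 (insert('j')): buffer="vjxhkjqqjwa" (len 11), cursors c1@2 c2@6 c3@9, authorship .1...2..3..
After op 3 (move_left): buffer="vjxhkjqqjwa" (len 11), cursors c1@1 c2@5 c3@8, authorship .1...2..3..
After op 4 (move_left): buffer="vjxhkjqqjwa" (len 11), cursors c1@0 c2@4 c3@7, authorship .1...2..3..
After op 5 (delete): buffer="vjxkjqjwa" (len 9), cursors c1@0 c2@3 c3@5, authorship .1..2.3..

Answer: vjxkjqjwa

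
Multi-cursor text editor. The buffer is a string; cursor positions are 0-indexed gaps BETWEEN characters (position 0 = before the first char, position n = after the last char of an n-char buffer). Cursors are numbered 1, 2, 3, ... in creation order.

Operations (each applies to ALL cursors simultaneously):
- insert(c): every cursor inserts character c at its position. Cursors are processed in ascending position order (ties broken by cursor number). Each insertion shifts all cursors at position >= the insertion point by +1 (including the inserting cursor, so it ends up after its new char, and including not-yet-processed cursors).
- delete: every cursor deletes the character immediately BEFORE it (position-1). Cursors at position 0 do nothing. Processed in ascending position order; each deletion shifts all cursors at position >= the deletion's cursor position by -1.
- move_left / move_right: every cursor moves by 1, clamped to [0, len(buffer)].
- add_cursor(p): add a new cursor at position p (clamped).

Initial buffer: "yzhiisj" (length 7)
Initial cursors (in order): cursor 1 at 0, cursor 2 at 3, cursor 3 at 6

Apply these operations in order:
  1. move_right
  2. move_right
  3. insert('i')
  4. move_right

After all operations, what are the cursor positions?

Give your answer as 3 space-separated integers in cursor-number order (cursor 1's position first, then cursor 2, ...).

Answer: 4 8 10

Derivation:
After op 1 (move_right): buffer="yzhiisj" (len 7), cursors c1@1 c2@4 c3@7, authorship .......
After op 2 (move_right): buffer="yzhiisj" (len 7), cursors c1@2 c2@5 c3@7, authorship .......
After op 3 (insert('i')): buffer="yzihiiisji" (len 10), cursors c1@3 c2@7 c3@10, authorship ..1...2..3
After op 4 (move_right): buffer="yzihiiisji" (len 10), cursors c1@4 c2@8 c3@10, authorship ..1...2..3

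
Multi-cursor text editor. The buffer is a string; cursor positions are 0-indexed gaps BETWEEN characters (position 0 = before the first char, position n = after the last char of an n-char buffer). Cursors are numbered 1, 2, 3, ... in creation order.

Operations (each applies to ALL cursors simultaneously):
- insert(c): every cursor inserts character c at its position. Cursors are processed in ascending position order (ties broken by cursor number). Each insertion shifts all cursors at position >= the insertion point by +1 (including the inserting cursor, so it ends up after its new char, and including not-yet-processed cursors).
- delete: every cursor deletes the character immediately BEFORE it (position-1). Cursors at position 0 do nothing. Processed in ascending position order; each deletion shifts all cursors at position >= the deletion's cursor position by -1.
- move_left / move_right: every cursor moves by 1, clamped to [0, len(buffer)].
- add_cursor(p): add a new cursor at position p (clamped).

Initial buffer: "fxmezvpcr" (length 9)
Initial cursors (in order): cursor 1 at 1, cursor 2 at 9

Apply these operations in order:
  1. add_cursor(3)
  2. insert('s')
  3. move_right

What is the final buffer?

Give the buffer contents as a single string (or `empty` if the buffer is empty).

After op 1 (add_cursor(3)): buffer="fxmezvpcr" (len 9), cursors c1@1 c3@3 c2@9, authorship .........
After op 2 (insert('s')): buffer="fsxmsezvpcrs" (len 12), cursors c1@2 c3@5 c2@12, authorship .1..3......2
After op 3 (move_right): buffer="fsxmsezvpcrs" (len 12), cursors c1@3 c3@6 c2@12, authorship .1..3......2

Answer: fsxmsezvpcrs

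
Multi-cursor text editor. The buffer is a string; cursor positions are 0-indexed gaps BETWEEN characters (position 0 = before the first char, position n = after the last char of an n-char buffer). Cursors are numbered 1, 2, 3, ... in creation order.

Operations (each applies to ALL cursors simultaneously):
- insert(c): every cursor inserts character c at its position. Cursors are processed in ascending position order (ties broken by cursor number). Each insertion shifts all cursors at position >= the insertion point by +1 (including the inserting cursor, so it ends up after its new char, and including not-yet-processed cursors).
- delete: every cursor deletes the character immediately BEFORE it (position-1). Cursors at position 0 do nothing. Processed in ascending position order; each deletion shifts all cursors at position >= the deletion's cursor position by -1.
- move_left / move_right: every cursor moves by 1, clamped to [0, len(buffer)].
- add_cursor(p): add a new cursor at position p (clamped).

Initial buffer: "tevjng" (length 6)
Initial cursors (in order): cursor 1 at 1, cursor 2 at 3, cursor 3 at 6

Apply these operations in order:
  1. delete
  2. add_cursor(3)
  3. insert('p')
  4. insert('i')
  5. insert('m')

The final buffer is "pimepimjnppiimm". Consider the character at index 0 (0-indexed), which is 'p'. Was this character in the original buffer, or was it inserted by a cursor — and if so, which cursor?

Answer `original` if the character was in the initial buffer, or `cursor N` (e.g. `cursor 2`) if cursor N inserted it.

After op 1 (delete): buffer="ejn" (len 3), cursors c1@0 c2@1 c3@3, authorship ...
After op 2 (add_cursor(3)): buffer="ejn" (len 3), cursors c1@0 c2@1 c3@3 c4@3, authorship ...
After op 3 (insert('p')): buffer="pepjnpp" (len 7), cursors c1@1 c2@3 c3@7 c4@7, authorship 1.2..34
After op 4 (insert('i')): buffer="piepijnppii" (len 11), cursors c1@2 c2@5 c3@11 c4@11, authorship 11.22..3434
After op 5 (insert('m')): buffer="pimepimjnppiimm" (len 15), cursors c1@3 c2@7 c3@15 c4@15, authorship 111.222..343434
Authorship (.=original, N=cursor N): 1 1 1 . 2 2 2 . . 3 4 3 4 3 4
Index 0: author = 1

Answer: cursor 1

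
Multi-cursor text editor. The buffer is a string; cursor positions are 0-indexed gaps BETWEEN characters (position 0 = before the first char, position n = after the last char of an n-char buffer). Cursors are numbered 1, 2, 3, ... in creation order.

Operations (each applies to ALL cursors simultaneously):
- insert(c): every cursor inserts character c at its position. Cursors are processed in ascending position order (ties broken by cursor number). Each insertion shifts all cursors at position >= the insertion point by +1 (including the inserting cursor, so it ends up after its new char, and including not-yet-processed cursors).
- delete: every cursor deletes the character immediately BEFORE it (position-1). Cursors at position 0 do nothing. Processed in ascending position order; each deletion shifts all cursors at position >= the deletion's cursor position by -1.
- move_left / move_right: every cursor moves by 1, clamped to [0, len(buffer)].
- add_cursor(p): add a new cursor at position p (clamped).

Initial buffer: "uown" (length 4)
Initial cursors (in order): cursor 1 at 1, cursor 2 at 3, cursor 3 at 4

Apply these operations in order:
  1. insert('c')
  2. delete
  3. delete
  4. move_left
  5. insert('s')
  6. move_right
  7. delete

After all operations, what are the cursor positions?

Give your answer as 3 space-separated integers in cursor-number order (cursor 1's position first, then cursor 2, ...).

Answer: 1 1 1

Derivation:
After op 1 (insert('c')): buffer="ucowcnc" (len 7), cursors c1@2 c2@5 c3@7, authorship .1..2.3
After op 2 (delete): buffer="uown" (len 4), cursors c1@1 c2@3 c3@4, authorship ....
After op 3 (delete): buffer="o" (len 1), cursors c1@0 c2@1 c3@1, authorship .
After op 4 (move_left): buffer="o" (len 1), cursors c1@0 c2@0 c3@0, authorship .
After op 5 (insert('s')): buffer="ssso" (len 4), cursors c1@3 c2@3 c3@3, authorship 123.
After op 6 (move_right): buffer="ssso" (len 4), cursors c1@4 c2@4 c3@4, authorship 123.
After op 7 (delete): buffer="s" (len 1), cursors c1@1 c2@1 c3@1, authorship 1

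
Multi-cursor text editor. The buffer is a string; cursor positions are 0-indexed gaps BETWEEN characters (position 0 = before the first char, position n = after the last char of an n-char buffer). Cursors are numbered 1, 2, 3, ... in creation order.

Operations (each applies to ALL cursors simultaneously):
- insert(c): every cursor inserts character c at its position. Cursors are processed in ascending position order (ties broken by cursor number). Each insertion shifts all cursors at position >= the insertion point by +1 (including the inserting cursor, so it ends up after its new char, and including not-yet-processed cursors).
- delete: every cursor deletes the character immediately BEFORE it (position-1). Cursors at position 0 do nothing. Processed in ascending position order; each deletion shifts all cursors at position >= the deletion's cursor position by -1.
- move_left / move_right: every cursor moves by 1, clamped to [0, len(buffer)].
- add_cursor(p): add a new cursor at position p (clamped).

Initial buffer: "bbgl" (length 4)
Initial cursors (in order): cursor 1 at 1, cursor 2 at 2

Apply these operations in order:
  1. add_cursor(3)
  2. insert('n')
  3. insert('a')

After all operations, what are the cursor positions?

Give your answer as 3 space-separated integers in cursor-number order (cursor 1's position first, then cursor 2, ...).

Answer: 3 6 9

Derivation:
After op 1 (add_cursor(3)): buffer="bbgl" (len 4), cursors c1@1 c2@2 c3@3, authorship ....
After op 2 (insert('n')): buffer="bnbngnl" (len 7), cursors c1@2 c2@4 c3@6, authorship .1.2.3.
After op 3 (insert('a')): buffer="bnabnagnal" (len 10), cursors c1@3 c2@6 c3@9, authorship .11.22.33.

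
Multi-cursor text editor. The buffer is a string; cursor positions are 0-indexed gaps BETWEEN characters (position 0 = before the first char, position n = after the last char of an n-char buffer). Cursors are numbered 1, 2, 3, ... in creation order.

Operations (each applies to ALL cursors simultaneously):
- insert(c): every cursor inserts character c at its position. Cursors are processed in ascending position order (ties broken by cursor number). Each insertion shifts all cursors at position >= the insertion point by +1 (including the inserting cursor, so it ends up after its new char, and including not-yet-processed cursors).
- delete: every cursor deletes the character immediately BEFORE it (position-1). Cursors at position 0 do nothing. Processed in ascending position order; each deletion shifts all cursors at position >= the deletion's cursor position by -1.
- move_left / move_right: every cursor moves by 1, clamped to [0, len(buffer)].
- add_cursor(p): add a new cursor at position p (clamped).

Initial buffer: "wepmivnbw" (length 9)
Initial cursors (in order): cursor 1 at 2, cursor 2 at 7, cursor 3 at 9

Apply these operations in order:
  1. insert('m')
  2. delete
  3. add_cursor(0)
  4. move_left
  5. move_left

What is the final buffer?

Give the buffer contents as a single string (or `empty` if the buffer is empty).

After op 1 (insert('m')): buffer="wempmivnmbwm" (len 12), cursors c1@3 c2@9 c3@12, authorship ..1.....2..3
After op 2 (delete): buffer="wepmivnbw" (len 9), cursors c1@2 c2@7 c3@9, authorship .........
After op 3 (add_cursor(0)): buffer="wepmivnbw" (len 9), cursors c4@0 c1@2 c2@7 c3@9, authorship .........
After op 4 (move_left): buffer="wepmivnbw" (len 9), cursors c4@0 c1@1 c2@6 c3@8, authorship .........
After op 5 (move_left): buffer="wepmivnbw" (len 9), cursors c1@0 c4@0 c2@5 c3@7, authorship .........

Answer: wepmivnbw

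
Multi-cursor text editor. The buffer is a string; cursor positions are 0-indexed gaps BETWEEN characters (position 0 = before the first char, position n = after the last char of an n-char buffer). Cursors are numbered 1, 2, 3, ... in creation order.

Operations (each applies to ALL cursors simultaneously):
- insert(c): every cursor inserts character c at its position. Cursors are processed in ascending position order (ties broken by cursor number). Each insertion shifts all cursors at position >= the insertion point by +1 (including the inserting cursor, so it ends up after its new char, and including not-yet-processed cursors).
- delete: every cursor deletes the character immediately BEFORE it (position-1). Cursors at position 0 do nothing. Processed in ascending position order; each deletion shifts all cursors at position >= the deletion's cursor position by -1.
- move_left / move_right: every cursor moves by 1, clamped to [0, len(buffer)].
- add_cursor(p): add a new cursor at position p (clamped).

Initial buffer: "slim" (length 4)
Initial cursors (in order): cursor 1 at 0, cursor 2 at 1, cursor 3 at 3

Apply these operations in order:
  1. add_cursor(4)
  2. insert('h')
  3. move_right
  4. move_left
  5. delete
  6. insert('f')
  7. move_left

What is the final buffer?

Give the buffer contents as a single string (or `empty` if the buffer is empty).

After op 1 (add_cursor(4)): buffer="slim" (len 4), cursors c1@0 c2@1 c3@3 c4@4, authorship ....
After op 2 (insert('h')): buffer="hshlihmh" (len 8), cursors c1@1 c2@3 c3@6 c4@8, authorship 1.2..3.4
After op 3 (move_right): buffer="hshlihmh" (len 8), cursors c1@2 c2@4 c3@7 c4@8, authorship 1.2..3.4
After op 4 (move_left): buffer="hshlihmh" (len 8), cursors c1@1 c2@3 c3@6 c4@7, authorship 1.2..3.4
After op 5 (delete): buffer="slih" (len 4), cursors c1@0 c2@1 c3@3 c4@3, authorship ...4
After op 6 (insert('f')): buffer="fsfliffh" (len 8), cursors c1@1 c2@3 c3@7 c4@7, authorship 1.2..344
After op 7 (move_left): buffer="fsfliffh" (len 8), cursors c1@0 c2@2 c3@6 c4@6, authorship 1.2..344

Answer: fsfliffh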